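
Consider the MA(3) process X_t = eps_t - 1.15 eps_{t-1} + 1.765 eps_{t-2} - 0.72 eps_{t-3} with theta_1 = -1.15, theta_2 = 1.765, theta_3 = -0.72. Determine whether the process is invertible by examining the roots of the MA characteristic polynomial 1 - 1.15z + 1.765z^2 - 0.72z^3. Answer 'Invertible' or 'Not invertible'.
\text{Not invertible}

The MA(q) characteristic polynomial is P(z) = 1 - 1.15z + 1.765z^2 - 0.72z^3.
Invertibility requires all roots to lie outside the unit circle, i.e. |z| > 1 for every root.
Degree 3: look for a simple real root z0 first, then factor out (1 - z/z0) and solve the remaining quadratic.
Testing z0 = 2: P(2) = 1 + (-1.15)(2) + (1.765)(2)^2 + (-0.72)(2)^3
  = 1 + (-2.3) + (7.06) + (-5.76) = 0.  So z_0 = 2 is a root, |z_0| = 2.
Divide out the factor (1 - 0.5 z) = (1 - z/z0) (since 1/z0 = 0.5):
  P(z) = (1 - 0.5 z)(1 + (-0.65) z + (1.44) z^2)
  [check: z-coef -0.65 - (0.5) = -1.15; z^2-coef 1.44 - (0.5)(-0.65) = 1.765; z^3-coef -(0.5)(1.44) = -0.72.]
Remaining roots from the quadratic factor 1 + (-0.65) z + (1.44) z^2:
  Set 1 + (-0.65) z + (1.44) z^2 = 0, i.e. a z^2 + b z + c = 0 with a = 1.44, b = -0.65, c = 1.
  Discriminant D = b^2 - 4ac = (-0.65)^2 - 4*(1.44)*1 = 0.4225 - (5.76) = -5.3375.
  D < 0, so the roots are the complex-conjugate pair z = (-b +/- i sqrt(-D)) / (2a) = 0.2257 +/- 0.8022i.
  For a conjugate pair |z|^2 = z * conj(z) = (product of roots) = c/a = 1/(1.44) = 0.694444, so |z| = sqrt(0.694444) = 0.8333 for both roots.
Moduli of all roots: 2.0000, 0.8333, 0.8333.
All moduli strictly greater than 1? No.
Verdict: Not invertible.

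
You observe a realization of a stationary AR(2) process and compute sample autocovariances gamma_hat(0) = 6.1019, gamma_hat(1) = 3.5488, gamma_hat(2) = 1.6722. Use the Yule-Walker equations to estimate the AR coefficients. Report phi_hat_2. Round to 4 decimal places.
\hat\phi_{2} = -0.0970

The Yule-Walker equations for an AR(p) process read, in matrix form,
  Gamma_p phi = r_p,   with   (Gamma_p)_{ij} = gamma(|i - j|),
                       (r_p)_i = gamma(i),   i,j = 1..p.
Substitute the sample gammas (Toeplitz matrix and right-hand side of size 2):
  Gamma_p = [[6.1019, 3.5488], [3.5488, 6.1019]]
  r_p     = [3.5488, 1.6722]
Written out:
  6.1019 phi_1 + 3.5488 phi_2 = 3.5488
  3.5488 phi_1 + 6.1019 phi_2 = 1.6722
Solve by Cramer's rule:
  det = gamma(0)^2 - gamma(1)^2 = (6.1019)^2 - (3.5488)^2 = 37.23318361 - 12.59398144 = 24.63920217
  phi_hat_1 = [gamma(1) gamma(0) - gamma(1) gamma(2)] / det = [(3.5488)(6.1019) - (3.5488)(1.6722)] / 24.63920217 = 15.72011936 / 24.63920217 = 0.638
  phi_hat_2 = [gamma(0) gamma(2) - gamma(1)^2] / det = [(6.1019)(1.6722) - (3.5488)^2] / 24.63920217 = -2.39038426 / 24.63920217 = -0.097
So phi_hat = [0.6380, -0.0970].
Therefore phi_hat_2 = -0.0970.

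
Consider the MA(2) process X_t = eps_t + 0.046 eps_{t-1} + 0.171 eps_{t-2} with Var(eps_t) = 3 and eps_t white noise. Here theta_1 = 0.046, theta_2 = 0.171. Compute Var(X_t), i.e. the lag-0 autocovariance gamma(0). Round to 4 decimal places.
\gamma(0) = 3.0941

For an MA(q) process X_t = eps_t + sum_i theta_i eps_{t-i} with
Var(eps_t) = sigma^2, the variance is
  gamma(0) = sigma^2 * (1 + sum_i theta_i^2).
  sum_i theta_i^2 = (0.046)^2 + (0.171)^2 = 0.002116 + 0.029241 = 0.031357.
  gamma(0) = 3 * (1 + 0.031357) = 3 * 1.031357 = 3.094071, which rounds to 3.0941.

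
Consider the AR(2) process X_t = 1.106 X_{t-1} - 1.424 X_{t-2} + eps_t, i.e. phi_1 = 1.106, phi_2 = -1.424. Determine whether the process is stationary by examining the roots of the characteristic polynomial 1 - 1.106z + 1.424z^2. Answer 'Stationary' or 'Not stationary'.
\text{Not stationary}

The AR(p) characteristic polynomial is P(z) = 1 - 1.106z + 1.424z^2.
Stationarity requires all roots to lie outside the unit circle, i.e. |z| > 1 for every root.
Set 1 + (-1.106) z + (1.424) z^2 = 0, i.e. a z^2 + b z + c = 0 with a = 1.424, b = -1.106, c = 1.
Discriminant D = b^2 - 4ac = (-1.106)^2 - 4*(1.424)*1 = 1.223236 - (5.696) = -4.472764.
D < 0, so the roots are the complex-conjugate pair z = (-b +/- i sqrt(-D)) / (2a) = 0.3883 +/- 0.7426i.
For a conjugate pair |z|^2 = z * conj(z) = (product of roots) = c/a = 1/(1.424) = 0.702247, so |z| = sqrt(0.702247) = 0.838 for both roots.
Moduli of all roots: 0.8380, 0.8380.
All moduli strictly greater than 1? No.
Verdict: Not stationary.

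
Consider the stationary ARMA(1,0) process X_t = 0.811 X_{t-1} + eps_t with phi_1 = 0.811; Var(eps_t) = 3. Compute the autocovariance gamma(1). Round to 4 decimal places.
\gamma(1) = 7.1082

Multiply the model equation by X_{t-k} and take expectations. With theta_0 = psi_0 = 1 and psi_j the MA(infinity) weights, this gives
  gamma(k) - sum_i phi_i gamma(k-i) = c_k,
  c_k = sigma^2 * sum_{j=k..q} theta_j psi_{j-k}   (c_k = 0 for k > q),
using gamma(-m) = gamma(m).
Pure AR (q = 0): c_0 = sigma^2 = 3, c_k = 0 for k >= 1.
Equations for k = 0 and k = 1 (AR order 1):
  gamma(0) = phi_1 gamma(1) + c_0
  gamma(1) = phi_1 gamma(0) + c_1
Substituting the second into the first: gamma(0) (1 - phi_1^2) = c_0 + phi_1 c_1, so
  gamma(0) = c_0 / (1 - phi_1^2) = 3 / (1 - (0.811)^2) = 3 / 0.342279 = 8.76478.
  gamma(1) = phi_1 gamma(0) = (0.811)(8.76478) = 7.108236.
Therefore gamma(1) = 7.1082 (to 4 decimal places).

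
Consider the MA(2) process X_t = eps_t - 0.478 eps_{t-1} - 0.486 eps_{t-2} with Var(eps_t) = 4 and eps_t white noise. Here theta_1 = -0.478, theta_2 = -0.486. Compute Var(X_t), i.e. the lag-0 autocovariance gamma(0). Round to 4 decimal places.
\gamma(0) = 5.8587

For an MA(q) process X_t = eps_t + sum_i theta_i eps_{t-i} with
Var(eps_t) = sigma^2, the variance is
  gamma(0) = sigma^2 * (1 + sum_i theta_i^2).
  sum_i theta_i^2 = (-0.478)^2 + (-0.486)^2 = 0.228484 + 0.236196 = 0.46468.
  gamma(0) = 4 * (1 + 0.46468) = 4 * 1.46468 = 5.85872, which rounds to 5.8587.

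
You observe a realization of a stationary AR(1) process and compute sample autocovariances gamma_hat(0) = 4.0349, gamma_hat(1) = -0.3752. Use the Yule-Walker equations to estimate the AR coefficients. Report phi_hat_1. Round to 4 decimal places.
\hat\phi_{1} = -0.0930

The Yule-Walker equations for an AR(p) process read, in matrix form,
  Gamma_p phi = r_p,   with   (Gamma_p)_{ij} = gamma(|i - j|),
                       (r_p)_i = gamma(i),   i,j = 1..p.
Substitute the sample gammas (Toeplitz matrix and right-hand side of size 1):
  Gamma_p = [[4.0349]]
  r_p     = [-0.3752]
With p = 1 this is the single equation gamma(0) phi_1 = gamma(1):
  phi_hat_1 = gamma(1) / gamma(0) = -0.3752 / 4.0349 = -0.0930.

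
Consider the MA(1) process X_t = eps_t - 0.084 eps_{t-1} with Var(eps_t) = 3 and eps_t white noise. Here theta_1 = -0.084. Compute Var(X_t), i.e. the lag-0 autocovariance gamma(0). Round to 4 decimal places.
\gamma(0) = 3.0212

For an MA(q) process X_t = eps_t + sum_i theta_i eps_{t-i} with
Var(eps_t) = sigma^2, the variance is
  gamma(0) = sigma^2 * (1 + sum_i theta_i^2).
  sum_i theta_i^2 = (-0.084)^2 = 0.007056.
  gamma(0) = 3 * (1 + 0.007056) = 3 * 1.007056 = 3.021168, which rounds to 3.0212.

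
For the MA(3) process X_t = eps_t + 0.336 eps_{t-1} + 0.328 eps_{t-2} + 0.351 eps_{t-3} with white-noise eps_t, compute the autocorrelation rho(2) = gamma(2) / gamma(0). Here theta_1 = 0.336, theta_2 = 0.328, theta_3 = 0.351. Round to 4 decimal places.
\rho(2) = 0.3319

For an MA(q) process with theta_0 = 1, the autocovariance is
  gamma(k) = sigma^2 * sum_{i=0..q-k} theta_i * theta_{i+k},
and rho(k) = gamma(k) / gamma(0). Sigma^2 cancels.
  numerator   = (1)*(0.328) + (0.336)*(0.351) = 0.445936.
  denominator = (1)^2 + (0.336)^2 + (0.328)^2 + (0.351)^2 = 1.343681.
  rho(2) = 0.445936 / 1.343681 = 0.3319.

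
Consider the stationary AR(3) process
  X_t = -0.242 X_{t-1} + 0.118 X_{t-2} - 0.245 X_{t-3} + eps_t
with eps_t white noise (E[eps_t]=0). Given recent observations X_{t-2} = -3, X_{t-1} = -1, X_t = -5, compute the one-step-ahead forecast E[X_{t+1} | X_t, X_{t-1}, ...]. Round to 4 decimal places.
E[X_{t+1} \mid \mathcal F_t] = 1.8270

For an AR(p) model X_t = c + sum_i phi_i X_{t-i} + eps_t, the
one-step-ahead conditional mean is
  E[X_{t+1} | X_t, ...] = c + sum_i phi_i X_{t+1-i}.
Substitute known values:
  E[X_{t+1} | ...] = (-0.242) * (-5) + (0.118) * (-1) + (-0.245) * (-3)
                   = 1.8270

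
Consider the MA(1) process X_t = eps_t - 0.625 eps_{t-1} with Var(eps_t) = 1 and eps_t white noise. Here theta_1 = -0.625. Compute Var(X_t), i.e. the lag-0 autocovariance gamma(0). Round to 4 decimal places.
\gamma(0) = 1.3906

For an MA(q) process X_t = eps_t + sum_i theta_i eps_{t-i} with
Var(eps_t) = sigma^2, the variance is
  gamma(0) = sigma^2 * (1 + sum_i theta_i^2).
  sum_i theta_i^2 = (-0.625)^2 = 0.390625.
  gamma(0) = 1 * (1 + 0.390625) = 1 * 1.390625 = 1.390625, which rounds to 1.3906.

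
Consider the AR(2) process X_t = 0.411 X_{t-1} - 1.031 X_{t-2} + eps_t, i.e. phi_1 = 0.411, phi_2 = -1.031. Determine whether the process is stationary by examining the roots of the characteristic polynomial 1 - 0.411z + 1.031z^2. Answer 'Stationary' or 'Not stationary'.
\text{Not stationary}

The AR(p) characteristic polynomial is P(z) = 1 - 0.411z + 1.031z^2.
Stationarity requires all roots to lie outside the unit circle, i.e. |z| > 1 for every root.
Set 1 + (-0.411) z + (1.031) z^2 = 0, i.e. a z^2 + b z + c = 0 with a = 1.031, b = -0.411, c = 1.
Discriminant D = b^2 - 4ac = (-0.411)^2 - 4*(1.031)*1 = 0.168921 - (4.124) = -3.955079.
D < 0, so the roots are the complex-conjugate pair z = (-b +/- i sqrt(-D)) / (2a) = 0.1993 +/- 0.9645i.
For a conjugate pair |z|^2 = z * conj(z) = (product of roots) = c/a = 1/(1.031) = 0.969932, so |z| = sqrt(0.969932) = 0.9849 for both roots.
Moduli of all roots: 0.9849, 0.9849.
All moduli strictly greater than 1? No.
Verdict: Not stationary.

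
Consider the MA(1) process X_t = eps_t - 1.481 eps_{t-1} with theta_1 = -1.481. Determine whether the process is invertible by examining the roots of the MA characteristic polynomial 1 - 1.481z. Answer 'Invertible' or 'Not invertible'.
\text{Not invertible}

The MA(q) characteristic polynomial is P(z) = 1 - 1.481z.
Invertibility requires all roots to lie outside the unit circle, i.e. |z| > 1 for every root.
This is linear in z: 1 + (-1.481) z = 0  =>  z = -1/(-1.481) = 0.675219,  |z| = 0.675219.
Moduli of all roots: 0.6752.
All moduli strictly greater than 1? No.
Verdict: Not invertible.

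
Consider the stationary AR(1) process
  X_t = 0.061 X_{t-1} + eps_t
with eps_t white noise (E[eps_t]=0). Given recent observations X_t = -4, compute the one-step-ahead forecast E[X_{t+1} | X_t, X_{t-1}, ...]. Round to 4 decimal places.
E[X_{t+1} \mid \mathcal F_t] = -0.2440

For an AR(p) model X_t = c + sum_i phi_i X_{t-i} + eps_t, the
one-step-ahead conditional mean is
  E[X_{t+1} | X_t, ...] = c + sum_i phi_i X_{t+1-i}.
Substitute known values:
  E[X_{t+1} | ...] = (0.061) * (-4)
                   = -0.2440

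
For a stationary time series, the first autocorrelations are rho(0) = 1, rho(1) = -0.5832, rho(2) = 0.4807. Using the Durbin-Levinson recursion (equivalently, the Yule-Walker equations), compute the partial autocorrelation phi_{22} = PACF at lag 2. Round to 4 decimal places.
\phi_{22} = 0.2130

The PACF at lag k is phi_{kk}, the last component of the solution
to the Yule-Walker system G_k phi = r_k where
  (G_k)_{ij} = rho(|i - j|), (r_k)_i = rho(i), i,j = 1..k.
Equivalently, Durbin-Levinson gives phi_{kk} iteratively:
  phi_{11} = rho(1)
  phi_{kk} = [rho(k) - sum_{j=1..k-1} phi_{k-1,j} rho(k-j)]
            / [1 - sum_{j=1..k-1} phi_{k-1,j} rho(j)],
  phi_{k,j} = phi_{k-1,j} - phi_{kk} phi_{k-1,k-j},  j = 1..k-1.
Step k = 1:
  phi_11 = rho(1) = -0.5832.
Step k = 2:
  phi_22 = [rho(2) - phi_11 rho(1)] / [1 - phi_11 rho(1)] = [0.4807 - (-0.5832)(-0.5832)] / [1 - (-0.5832)(-0.5832)]
         = 0.14057776 / 0.65987776 = 0.213.
Therefore phi_{22} = 0.2130.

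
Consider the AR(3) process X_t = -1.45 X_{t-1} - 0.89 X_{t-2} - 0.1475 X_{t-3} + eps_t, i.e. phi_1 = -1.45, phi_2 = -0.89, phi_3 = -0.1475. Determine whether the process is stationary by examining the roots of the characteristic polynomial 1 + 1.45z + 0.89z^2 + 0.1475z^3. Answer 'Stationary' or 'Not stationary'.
\text{Stationary}

The AR(p) characteristic polynomial is P(z) = 1 + 1.45z + 0.89z^2 + 0.1475z^3.
Stationarity requires all roots to lie outside the unit circle, i.e. |z| > 1 for every root.
Degree 3: look for a simple real root z0 first, then factor out (1 - z/z0) and solve the remaining quadratic.
Testing z0 = -4: P(-4) = 1 + (1.45)(-4) + (0.89)(-4)^2 + (0.1475)(-4)^3
  = 1 + (-5.8) + (14.24) + (-9.44) = 0.  So z_0 = -4 is a root, |z_0| = 4.
Divide out the factor (1 + 0.25 z) = (1 - z/z0) (since 1/z0 = -0.25):
  P(z) = (1 + 0.25 z)(1 + (1.2) z + (0.59) z^2)
  [check: z-coef 1.2 - (-0.25) = 1.45; z^2-coef 0.59 - (-0.25)(1.2) = 0.89; z^3-coef -(-0.25)(0.59) = 0.1475.]
Remaining roots from the quadratic factor 1 + (1.2) z + (0.59) z^2:
  Set 1 + (1.2) z + (0.59) z^2 = 0, i.e. a z^2 + b z + c = 0 with a = 0.59, b = 1.2, c = 1.
  Discriminant D = b^2 - 4ac = (1.2)^2 - 4*(0.59)*1 = 1.44 - (2.36) = -0.92.
  D < 0, so the roots are the complex-conjugate pair z = (-b +/- i sqrt(-D)) / (2a) = -1.0169 +/- 0.8129i.
  For a conjugate pair |z|^2 = z * conj(z) = (product of roots) = c/a = 1/(0.59) = 1.694915, so |z| = sqrt(1.694915) = 1.3019 for both roots.
Moduli of all roots: 4.0000, 1.3019, 1.3019.
All moduli strictly greater than 1? Yes.
Verdict: Stationary.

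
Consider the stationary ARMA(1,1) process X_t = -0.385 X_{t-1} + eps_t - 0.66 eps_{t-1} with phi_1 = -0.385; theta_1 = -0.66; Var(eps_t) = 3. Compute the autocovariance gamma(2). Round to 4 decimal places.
\gamma(2) = 1.7771

Multiply the model equation by X_{t-k} and take expectations. With theta_0 = psi_0 = 1 and psi_j the MA(infinity) weights, this gives
  gamma(k) - sum_i phi_i gamma(k-i) = c_k,
  c_k = sigma^2 * sum_{j=k..q} theta_j psi_{j-k}   (c_k = 0 for k > q),
using gamma(-m) = gamma(m).
psi-weights needed (psi_j = theta_j + sum_i phi_i psi_{j-i}):
  psi_1 = theta_1 + phi_1 = -0.66 + (-0.385) = -1.045
Right-hand sides:
  c_0 = sigma^2 (1 + theta_1 psi_1) = 3 * (1 + (-0.66)(-1.045)) = 3 * 1.6897 = 5.0691
  c_1 = sigma^2 theta_1 = 3 * (-0.66) = -1.98
  c_2 = 0
Equations for k = 0 and k = 1 (AR order 1):
  gamma(0) = phi_1 gamma(1) + c_0
  gamma(1) = phi_1 gamma(0) + c_1
Substituting the second into the first: gamma(0) (1 - phi_1^2) = c_0 + phi_1 c_1, so
  gamma(0) = (c_0 + phi_1 c_1) / (1 - phi_1^2) = (5.0691 + (-0.385)(-1.98)) / (1 - (-0.385)^2) = 5.8314 / 0.851775 = 6.846174.
  gamma(1) = phi_1 gamma(0) + c_1 = (-0.385)(6.846174) + (-1.98) = -4.615777.
For k = 2 (> q): gamma(2) = phi_1 gamma(1) = (-0.385)(-4.615777) = 1.777074.
Therefore gamma(2) = 1.7771 (to 4 decimal places).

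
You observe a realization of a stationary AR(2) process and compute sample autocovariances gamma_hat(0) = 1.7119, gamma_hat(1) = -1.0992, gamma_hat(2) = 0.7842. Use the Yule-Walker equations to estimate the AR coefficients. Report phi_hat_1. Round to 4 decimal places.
\hat\phi_{1} = -0.5921

The Yule-Walker equations for an AR(p) process read, in matrix form,
  Gamma_p phi = r_p,   with   (Gamma_p)_{ij} = gamma(|i - j|),
                       (r_p)_i = gamma(i),   i,j = 1..p.
Substitute the sample gammas (Toeplitz matrix and right-hand side of size 2):
  Gamma_p = [[1.7119, -1.0992], [-1.0992, 1.7119]]
  r_p     = [-1.0992, 0.7842]
Written out:
  1.7119 phi_1 - 1.0992 phi_2 = -1.0992
  -1.0992 phi_1 + 1.7119 phi_2 = 0.7842
Solve by Cramer's rule:
  det = gamma(0)^2 - gamma(1)^2 = (1.7119)^2 - (-1.0992)^2 = 2.93060161 - 1.20824064 = 1.72236097
  phi_hat_1 = [gamma(1) gamma(0) - gamma(1) gamma(2)] / det = [(-1.0992)(1.7119) - (-1.0992)(0.7842)] / 1.72236097 = -1.01972784 / 1.72236097 = -0.5921
  phi_hat_2 = [gamma(0) gamma(2) - gamma(1)^2] / det = [(1.7119)(0.7842) - (-1.0992)^2] / 1.72236097 = 0.13423134 / 1.72236097 = 0.0779
So phi_hat = [-0.5921, 0.0779].
Therefore phi_hat_1 = -0.5921.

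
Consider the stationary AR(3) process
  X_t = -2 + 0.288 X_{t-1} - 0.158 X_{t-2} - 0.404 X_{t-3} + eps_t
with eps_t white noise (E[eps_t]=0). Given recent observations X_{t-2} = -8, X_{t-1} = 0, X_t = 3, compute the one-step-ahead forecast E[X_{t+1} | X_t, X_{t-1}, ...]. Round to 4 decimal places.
E[X_{t+1} \mid \mathcal F_t] = 2.0960

For an AR(p) model X_t = c + sum_i phi_i X_{t-i} + eps_t, the
one-step-ahead conditional mean is
  E[X_{t+1} | X_t, ...] = c + sum_i phi_i X_{t+1-i}.
Substitute known values:
  E[X_{t+1} | ...] = -2 + (0.288) * (3) + (-0.158) * (0) + (-0.404) * (-8)
                   = 2.0960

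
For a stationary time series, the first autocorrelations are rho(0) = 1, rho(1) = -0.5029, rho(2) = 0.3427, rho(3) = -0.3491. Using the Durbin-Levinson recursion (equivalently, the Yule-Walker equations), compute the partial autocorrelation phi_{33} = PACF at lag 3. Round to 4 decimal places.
\phi_{33} = -0.1861

The PACF at lag k is phi_{kk}, the last component of the solution
to the Yule-Walker system G_k phi = r_k where
  (G_k)_{ij} = rho(|i - j|), (r_k)_i = rho(i), i,j = 1..k.
Equivalently, Durbin-Levinson gives phi_{kk} iteratively:
  phi_{11} = rho(1)
  phi_{kk} = [rho(k) - sum_{j=1..k-1} phi_{k-1,j} rho(k-j)]
            / [1 - sum_{j=1..k-1} phi_{k-1,j} rho(j)],
  phi_{k,j} = phi_{k-1,j} - phi_{kk} phi_{k-1,k-j},  j = 1..k-1.
Step k = 1:
  phi_11 = rho(1) = -0.5029.
Step k = 2:
  phi_22 = [rho(2) - phi_11 rho(1)] / [1 - phi_11 rho(1)] = [0.3427 - (-0.5029)(-0.5029)] / [1 - (-0.5029)(-0.5029)]
         = 0.08979159 / 0.74709159 = 0.120188.
  Update: phi_21 = phi_11 - phi_22 phi_11 = -0.5029 - (0.120188)(-0.5029) = -0.442457.
Step k = 3:
  phi_33 = [rho(3) - phi_21 rho(2) - phi_22 rho(1)] / [1 - phi_21 rho(1) - phi_22 rho(2)]
    numerator   = -0.3491 - (-0.442457)(0.3427) - (0.120188)(-0.5029) = -0.13702722
    denominator = 1 - (-0.442457)(-0.5029) - (0.120188)(0.3427) = 0.7362997
  phi_33 = -0.13702722 / 0.7362997 = -0.1861.
Therefore phi_{33} = -0.1861.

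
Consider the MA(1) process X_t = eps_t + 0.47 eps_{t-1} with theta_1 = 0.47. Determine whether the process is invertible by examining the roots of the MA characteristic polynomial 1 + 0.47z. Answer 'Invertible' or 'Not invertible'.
\text{Invertible}

The MA(q) characteristic polynomial is P(z) = 1 + 0.47z.
Invertibility requires all roots to lie outside the unit circle, i.e. |z| > 1 for every root.
This is linear in z: 1 + (0.47) z = 0  =>  z = -1/(0.47) = -2.12766,  |z| = 2.12766.
Moduli of all roots: 2.1277.
All moduli strictly greater than 1? Yes.
Verdict: Invertible.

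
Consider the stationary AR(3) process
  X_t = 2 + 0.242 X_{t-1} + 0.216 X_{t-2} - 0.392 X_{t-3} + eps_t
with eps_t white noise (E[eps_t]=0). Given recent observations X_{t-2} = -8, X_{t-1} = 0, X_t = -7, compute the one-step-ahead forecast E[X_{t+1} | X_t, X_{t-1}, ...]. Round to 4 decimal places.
E[X_{t+1} \mid \mathcal F_t] = 3.4420

For an AR(p) model X_t = c + sum_i phi_i X_{t-i} + eps_t, the
one-step-ahead conditional mean is
  E[X_{t+1} | X_t, ...] = c + sum_i phi_i X_{t+1-i}.
Substitute known values:
  E[X_{t+1} | ...] = 2 + (0.242) * (-7) + (0.216) * (0) + (-0.392) * (-8)
                   = 3.4420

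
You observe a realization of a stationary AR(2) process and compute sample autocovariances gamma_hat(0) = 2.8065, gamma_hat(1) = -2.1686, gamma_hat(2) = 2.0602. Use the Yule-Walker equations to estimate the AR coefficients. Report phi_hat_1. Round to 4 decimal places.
\hat\phi_{1} = -0.5100

The Yule-Walker equations for an AR(p) process read, in matrix form,
  Gamma_p phi = r_p,   with   (Gamma_p)_{ij} = gamma(|i - j|),
                       (r_p)_i = gamma(i),   i,j = 1..p.
Substitute the sample gammas (Toeplitz matrix and right-hand side of size 2):
  Gamma_p = [[2.8065, -2.1686], [-2.1686, 2.8065]]
  r_p     = [-2.1686, 2.0602]
Written out:
  2.8065 phi_1 - 2.1686 phi_2 = -2.1686
  -2.1686 phi_1 + 2.8065 phi_2 = 2.0602
Solve by Cramer's rule:
  det = gamma(0)^2 - gamma(1)^2 = (2.8065)^2 - (-2.1686)^2 = 7.87644225 - 4.70282596 = 3.17361629
  phi_hat_1 = [gamma(1) gamma(0) - gamma(1) gamma(2)] / det = [(-2.1686)(2.8065) - (-2.1686)(2.0602)] / 3.17361629 = -1.61842618 / 3.17361629 = -0.51
  phi_hat_2 = [gamma(0) gamma(2) - gamma(1)^2] / det = [(2.8065)(2.0602) - (-2.1686)^2] / 3.17361629 = 1.07912534 / 3.17361629 = 0.34
So phi_hat = [-0.5100, 0.3400].
Therefore phi_hat_1 = -0.5100.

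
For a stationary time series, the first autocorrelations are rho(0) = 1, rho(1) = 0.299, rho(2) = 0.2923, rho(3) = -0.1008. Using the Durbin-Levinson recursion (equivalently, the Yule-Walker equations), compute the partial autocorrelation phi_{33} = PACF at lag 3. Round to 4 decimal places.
\phi_{33} = -0.2720

The PACF at lag k is phi_{kk}, the last component of the solution
to the Yule-Walker system G_k phi = r_k where
  (G_k)_{ij} = rho(|i - j|), (r_k)_i = rho(i), i,j = 1..k.
Equivalently, Durbin-Levinson gives phi_{kk} iteratively:
  phi_{11} = rho(1)
  phi_{kk} = [rho(k) - sum_{j=1..k-1} phi_{k-1,j} rho(k-j)]
            / [1 - sum_{j=1..k-1} phi_{k-1,j} rho(j)],
  phi_{k,j} = phi_{k-1,j} - phi_{kk} phi_{k-1,k-j},  j = 1..k-1.
Step k = 1:
  phi_11 = rho(1) = 0.299.
Step k = 2:
  phi_22 = [rho(2) - phi_11 rho(1)] / [1 - phi_11 rho(1)] = [0.2923 - (0.299)(0.299)] / [1 - (0.299)(0.299)]
         = 0.202899 / 0.910599 = 0.222819.
  Update: phi_21 = phi_11 - phi_22 phi_11 = 0.299 - (0.222819)(0.299) = 0.232377.
Step k = 3:
  phi_33 = [rho(3) - phi_21 rho(2) - phi_22 rho(1)] / [1 - phi_21 rho(1) - phi_22 rho(2)]
    numerator   = -0.1008 - (0.232377)(0.2923) - (0.222819)(0.299) = -0.23534677
    denominator = 1 - (0.232377)(0.299) - (0.222819)(0.2923) = 0.86538919
  phi_33 = -0.23534677 / 0.86538919 = -0.272.
Therefore phi_{33} = -0.2720.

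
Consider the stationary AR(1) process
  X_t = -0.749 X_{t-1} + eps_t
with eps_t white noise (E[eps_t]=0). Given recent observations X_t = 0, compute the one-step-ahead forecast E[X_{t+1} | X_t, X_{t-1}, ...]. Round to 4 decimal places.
E[X_{t+1} \mid \mathcal F_t] = 0.0000

For an AR(p) model X_t = c + sum_i phi_i X_{t-i} + eps_t, the
one-step-ahead conditional mean is
  E[X_{t+1} | X_t, ...] = c + sum_i phi_i X_{t+1-i}.
Substitute known values:
  E[X_{t+1} | ...] = (-0.749) * (0)
                   = 0.0000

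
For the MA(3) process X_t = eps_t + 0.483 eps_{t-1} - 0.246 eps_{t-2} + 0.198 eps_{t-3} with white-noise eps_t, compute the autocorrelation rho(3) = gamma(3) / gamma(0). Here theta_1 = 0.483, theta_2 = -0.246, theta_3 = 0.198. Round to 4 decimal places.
\rho(3) = 0.1485

For an MA(q) process with theta_0 = 1, the autocovariance is
  gamma(k) = sigma^2 * sum_{i=0..q-k} theta_i * theta_{i+k},
and rho(k) = gamma(k) / gamma(0). Sigma^2 cancels.
  numerator   = (1)*(0.198) = 0.198.
  denominator = (1)^2 + (0.483)^2 + (-0.246)^2 + (0.198)^2 = 1.333009.
  rho(3) = 0.198 / 1.333009 = 0.1485.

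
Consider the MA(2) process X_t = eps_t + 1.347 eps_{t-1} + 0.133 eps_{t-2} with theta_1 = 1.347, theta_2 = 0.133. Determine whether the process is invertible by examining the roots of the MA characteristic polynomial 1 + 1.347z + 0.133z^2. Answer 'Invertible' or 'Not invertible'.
\text{Not invertible}

The MA(q) characteristic polynomial is P(z) = 1 + 1.347z + 0.133z^2.
Invertibility requires all roots to lie outside the unit circle, i.e. |z| > 1 for every root.
Set 1 + (1.347) z + (0.133) z^2 = 0, i.e. a z^2 + b z + c = 0 with a = 0.133, b = 1.347, c = 1.
Discriminant D = b^2 - 4ac = (1.347)^2 - 4*(0.133)*1 = 1.814409 - (0.532) = 1.282409.
D >= 0, so the roots are real: z = (-b +/- sqrt(D)) / (2a) = (-1.347 +/- 1.132435) / (0.266).
  z_1 = (-1.347 + 1.132435) / (0.266) = -0.8066,   |z_1| = 0.8066.
  z_2 = (-1.347 - 1.132435) / (0.266) = -9.3212,   |z_2| = 9.3212.
Moduli of all roots: 0.8066, 9.3212.
All moduli strictly greater than 1? No.
Verdict: Not invertible.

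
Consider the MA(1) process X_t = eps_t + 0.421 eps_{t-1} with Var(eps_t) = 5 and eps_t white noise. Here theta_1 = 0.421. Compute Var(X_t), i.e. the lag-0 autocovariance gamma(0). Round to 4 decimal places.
\gamma(0) = 5.8862

For an MA(q) process X_t = eps_t + sum_i theta_i eps_{t-i} with
Var(eps_t) = sigma^2, the variance is
  gamma(0) = sigma^2 * (1 + sum_i theta_i^2).
  sum_i theta_i^2 = (0.421)^2 = 0.177241.
  gamma(0) = 5 * (1 + 0.177241) = 5 * 1.177241 = 5.886205, which rounds to 5.8862.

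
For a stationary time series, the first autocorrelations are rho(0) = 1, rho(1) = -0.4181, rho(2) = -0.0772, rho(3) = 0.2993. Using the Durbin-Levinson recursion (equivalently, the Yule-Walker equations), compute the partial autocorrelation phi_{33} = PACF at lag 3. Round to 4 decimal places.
\phi_{33} = 0.1730

The PACF at lag k is phi_{kk}, the last component of the solution
to the Yule-Walker system G_k phi = r_k where
  (G_k)_{ij} = rho(|i - j|), (r_k)_i = rho(i), i,j = 1..k.
Equivalently, Durbin-Levinson gives phi_{kk} iteratively:
  phi_{11} = rho(1)
  phi_{kk} = [rho(k) - sum_{j=1..k-1} phi_{k-1,j} rho(k-j)]
            / [1 - sum_{j=1..k-1} phi_{k-1,j} rho(j)],
  phi_{k,j} = phi_{k-1,j} - phi_{kk} phi_{k-1,k-j},  j = 1..k-1.
Step k = 1:
  phi_11 = rho(1) = -0.4181.
Step k = 2:
  phi_22 = [rho(2) - phi_11 rho(1)] / [1 - phi_11 rho(1)] = [-0.0772 - (-0.4181)(-0.4181)] / [1 - (-0.4181)(-0.4181)]
         = -0.25200761 / 0.82519239 = -0.305393.
  Update: phi_21 = phi_11 - phi_22 phi_11 = -0.4181 - (-0.305393)(-0.4181) = -0.545785.
Step k = 3:
  phi_33 = [rho(3) - phi_21 rho(2) - phi_22 rho(1)] / [1 - phi_21 rho(1) - phi_22 rho(2)]
    numerator   = 0.2993 - (-0.545785)(-0.0772) - (-0.305393)(-0.4181) = 0.1294808
    denominator = 1 - (-0.545785)(-0.4181) - (-0.305393)(-0.0772) = 0.74823114
  phi_33 = 0.1294808 / 0.74823114 = 0.173.
Therefore phi_{33} = 0.1730.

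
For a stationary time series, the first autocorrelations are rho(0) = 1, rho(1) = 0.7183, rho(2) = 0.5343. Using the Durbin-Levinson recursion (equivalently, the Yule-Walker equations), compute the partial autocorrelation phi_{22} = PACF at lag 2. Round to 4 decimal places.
\phi_{22} = 0.0379

The PACF at lag k is phi_{kk}, the last component of the solution
to the Yule-Walker system G_k phi = r_k where
  (G_k)_{ij} = rho(|i - j|), (r_k)_i = rho(i), i,j = 1..k.
Equivalently, Durbin-Levinson gives phi_{kk} iteratively:
  phi_{11} = rho(1)
  phi_{kk} = [rho(k) - sum_{j=1..k-1} phi_{k-1,j} rho(k-j)]
            / [1 - sum_{j=1..k-1} phi_{k-1,j} rho(j)],
  phi_{k,j} = phi_{k-1,j} - phi_{kk} phi_{k-1,k-j},  j = 1..k-1.
Step k = 1:
  phi_11 = rho(1) = 0.7183.
Step k = 2:
  phi_22 = [rho(2) - phi_11 rho(1)] / [1 - phi_11 rho(1)] = [0.5343 - (0.7183)(0.7183)] / [1 - (0.7183)(0.7183)]
         = 0.01834511 / 0.48404511 = 0.0379.
Therefore phi_{22} = 0.0379.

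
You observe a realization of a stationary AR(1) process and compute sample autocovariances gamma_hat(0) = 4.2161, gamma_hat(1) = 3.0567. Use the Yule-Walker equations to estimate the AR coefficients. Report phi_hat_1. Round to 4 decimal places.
\hat\phi_{1} = 0.7250

The Yule-Walker equations for an AR(p) process read, in matrix form,
  Gamma_p phi = r_p,   with   (Gamma_p)_{ij} = gamma(|i - j|),
                       (r_p)_i = gamma(i),   i,j = 1..p.
Substitute the sample gammas (Toeplitz matrix and right-hand side of size 1):
  Gamma_p = [[4.2161]]
  r_p     = [3.0567]
With p = 1 this is the single equation gamma(0) phi_1 = gamma(1):
  phi_hat_1 = gamma(1) / gamma(0) = 3.0567 / 4.2161 = 0.7250.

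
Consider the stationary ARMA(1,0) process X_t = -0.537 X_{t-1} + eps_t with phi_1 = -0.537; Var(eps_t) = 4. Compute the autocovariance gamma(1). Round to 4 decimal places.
\gamma(1) = -3.0184

Multiply the model equation by X_{t-k} and take expectations. With theta_0 = psi_0 = 1 and psi_j the MA(infinity) weights, this gives
  gamma(k) - sum_i phi_i gamma(k-i) = c_k,
  c_k = sigma^2 * sum_{j=k..q} theta_j psi_{j-k}   (c_k = 0 for k > q),
using gamma(-m) = gamma(m).
Pure AR (q = 0): c_0 = sigma^2 = 4, c_k = 0 for k >= 1.
Equations for k = 0 and k = 1 (AR order 1):
  gamma(0) = phi_1 gamma(1) + c_0
  gamma(1) = phi_1 gamma(0) + c_1
Substituting the second into the first: gamma(0) (1 - phi_1^2) = c_0 + phi_1 c_1, so
  gamma(0) = c_0 / (1 - phi_1^2) = 4 / (1 - (-0.537)^2) = 4 / 0.711631 = 5.620891.
  gamma(1) = phi_1 gamma(0) = (-0.537)(5.620891) = -3.018418.
Therefore gamma(1) = -3.0184 (to 4 decimal places).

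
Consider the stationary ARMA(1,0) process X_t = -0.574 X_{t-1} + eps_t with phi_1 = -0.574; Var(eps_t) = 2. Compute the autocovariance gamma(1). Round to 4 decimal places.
\gamma(1) = -1.7121

Multiply the model equation by X_{t-k} and take expectations. With theta_0 = psi_0 = 1 and psi_j the MA(infinity) weights, this gives
  gamma(k) - sum_i phi_i gamma(k-i) = c_k,
  c_k = sigma^2 * sum_{j=k..q} theta_j psi_{j-k}   (c_k = 0 for k > q),
using gamma(-m) = gamma(m).
Pure AR (q = 0): c_0 = sigma^2 = 2, c_k = 0 for k >= 1.
Equations for k = 0 and k = 1 (AR order 1):
  gamma(0) = phi_1 gamma(1) + c_0
  gamma(1) = phi_1 gamma(0) + c_1
Substituting the second into the first: gamma(0) (1 - phi_1^2) = c_0 + phi_1 c_1, so
  gamma(0) = c_0 / (1 - phi_1^2) = 2 / (1 - (-0.574)^2) = 2 / 0.670524 = 2.982742.
  gamma(1) = phi_1 gamma(0) = (-0.574)(2.982742) = -1.712094.
Therefore gamma(1) = -1.7121 (to 4 decimal places).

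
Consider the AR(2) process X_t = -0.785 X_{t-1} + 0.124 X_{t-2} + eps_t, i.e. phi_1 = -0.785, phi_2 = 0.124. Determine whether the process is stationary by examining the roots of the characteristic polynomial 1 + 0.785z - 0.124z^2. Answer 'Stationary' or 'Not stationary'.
\text{Stationary}

The AR(p) characteristic polynomial is P(z) = 1 + 0.785z - 0.124z^2.
Stationarity requires all roots to lie outside the unit circle, i.e. |z| > 1 for every root.
Set 1 + (0.785) z + (-0.124) z^2 = 0, i.e. a z^2 + b z + c = 0 with a = -0.124, b = 0.785, c = 1.
Discriminant D = b^2 - 4ac = (0.785)^2 - 4*(-0.124)*1 = 0.616225 - (-0.496) = 1.112225.
D >= 0, so the roots are real: z = (-b +/- sqrt(D)) / (2a) = (-0.785 +/- 1.054621) / (-0.248).
  z_1 = (-0.785 + 1.054621) / (-0.248) = -1.0872,   |z_1| = 1.0872.
  z_2 = (-0.785 - 1.054621) / (-0.248) = 7.4178,   |z_2| = 7.4178.
Moduli of all roots: 1.0872, 7.4178.
All moduli strictly greater than 1? Yes.
Verdict: Stationary.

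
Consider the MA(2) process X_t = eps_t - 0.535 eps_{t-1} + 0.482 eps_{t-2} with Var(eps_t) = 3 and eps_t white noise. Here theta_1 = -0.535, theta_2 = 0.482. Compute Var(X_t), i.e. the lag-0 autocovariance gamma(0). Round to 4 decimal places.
\gamma(0) = 4.5556

For an MA(q) process X_t = eps_t + sum_i theta_i eps_{t-i} with
Var(eps_t) = sigma^2, the variance is
  gamma(0) = sigma^2 * (1 + sum_i theta_i^2).
  sum_i theta_i^2 = (-0.535)^2 + (0.482)^2 = 0.286225 + 0.232324 = 0.518549.
  gamma(0) = 3 * (1 + 0.518549) = 3 * 1.518549 = 4.555647, which rounds to 4.5556.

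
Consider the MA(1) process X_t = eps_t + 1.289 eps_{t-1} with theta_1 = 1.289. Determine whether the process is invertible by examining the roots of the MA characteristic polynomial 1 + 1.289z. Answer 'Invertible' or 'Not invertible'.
\text{Not invertible}

The MA(q) characteristic polynomial is P(z) = 1 + 1.289z.
Invertibility requires all roots to lie outside the unit circle, i.e. |z| > 1 for every root.
This is linear in z: 1 + (1.289) z = 0  =>  z = -1/(1.289) = -0.775795,  |z| = 0.775795.
Moduli of all roots: 0.7758.
All moduli strictly greater than 1? No.
Verdict: Not invertible.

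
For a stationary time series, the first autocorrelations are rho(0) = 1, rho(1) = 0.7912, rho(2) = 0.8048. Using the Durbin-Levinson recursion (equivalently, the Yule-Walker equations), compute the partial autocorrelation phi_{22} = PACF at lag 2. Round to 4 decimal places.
\phi_{22} = 0.4781

The PACF at lag k is phi_{kk}, the last component of the solution
to the Yule-Walker system G_k phi = r_k where
  (G_k)_{ij} = rho(|i - j|), (r_k)_i = rho(i), i,j = 1..k.
Equivalently, Durbin-Levinson gives phi_{kk} iteratively:
  phi_{11} = rho(1)
  phi_{kk} = [rho(k) - sum_{j=1..k-1} phi_{k-1,j} rho(k-j)]
            / [1 - sum_{j=1..k-1} phi_{k-1,j} rho(j)],
  phi_{k,j} = phi_{k-1,j} - phi_{kk} phi_{k-1,k-j},  j = 1..k-1.
Step k = 1:
  phi_11 = rho(1) = 0.7912.
Step k = 2:
  phi_22 = [rho(2) - phi_11 rho(1)] / [1 - phi_11 rho(1)] = [0.8048 - (0.7912)(0.7912)] / [1 - (0.7912)(0.7912)]
         = 0.17880256 / 0.37400256 = 0.4781.
Therefore phi_{22} = 0.4781.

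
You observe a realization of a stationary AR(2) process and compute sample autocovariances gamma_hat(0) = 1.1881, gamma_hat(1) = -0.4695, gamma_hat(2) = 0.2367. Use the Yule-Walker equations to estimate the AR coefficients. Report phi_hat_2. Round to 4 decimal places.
\hat\phi_{2} = 0.0510

The Yule-Walker equations for an AR(p) process read, in matrix form,
  Gamma_p phi = r_p,   with   (Gamma_p)_{ij} = gamma(|i - j|),
                       (r_p)_i = gamma(i),   i,j = 1..p.
Substitute the sample gammas (Toeplitz matrix and right-hand side of size 2):
  Gamma_p = [[1.1881, -0.4695], [-0.4695, 1.1881]]
  r_p     = [-0.4695, 0.2367]
Written out:
  1.1881 phi_1 - 0.4695 phi_2 = -0.4695
  -0.4695 phi_1 + 1.1881 phi_2 = 0.2367
Solve by Cramer's rule:
  det = gamma(0)^2 - gamma(1)^2 = (1.1881)^2 - (-0.4695)^2 = 1.41158161 - 0.22043025 = 1.19115136
  phi_hat_1 = [gamma(1) gamma(0) - gamma(1) gamma(2)] / det = [(-0.4695)(1.1881) - (-0.4695)(0.2367)] / 1.19115136 = -0.4466823 / 1.19115136 = -0.375
  phi_hat_2 = [gamma(0) gamma(2) - gamma(1)^2] / det = [(1.1881)(0.2367) - (-0.4695)^2] / 1.19115136 = 0.06079302 / 1.19115136 = 0.051
So phi_hat = [-0.3750, 0.0510].
Therefore phi_hat_2 = 0.0510.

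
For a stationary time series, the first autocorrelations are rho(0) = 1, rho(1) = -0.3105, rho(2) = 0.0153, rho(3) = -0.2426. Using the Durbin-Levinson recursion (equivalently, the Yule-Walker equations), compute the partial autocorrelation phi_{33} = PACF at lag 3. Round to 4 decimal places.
\phi_{33} = -0.2960

The PACF at lag k is phi_{kk}, the last component of the solution
to the Yule-Walker system G_k phi = r_k where
  (G_k)_{ij} = rho(|i - j|), (r_k)_i = rho(i), i,j = 1..k.
Equivalently, Durbin-Levinson gives phi_{kk} iteratively:
  phi_{11} = rho(1)
  phi_{kk} = [rho(k) - sum_{j=1..k-1} phi_{k-1,j} rho(k-j)]
            / [1 - sum_{j=1..k-1} phi_{k-1,j} rho(j)],
  phi_{k,j} = phi_{k-1,j} - phi_{kk} phi_{k-1,k-j},  j = 1..k-1.
Step k = 1:
  phi_11 = rho(1) = -0.3105.
Step k = 2:
  phi_22 = [rho(2) - phi_11 rho(1)] / [1 - phi_11 rho(1)] = [0.0153 - (-0.3105)(-0.3105)] / [1 - (-0.3105)(-0.3105)]
         = -0.08111025 / 0.90358975 = -0.089764.
  Update: phi_21 = phi_11 - phi_22 phi_11 = -0.3105 - (-0.089764)(-0.3105) = -0.338372.
Step k = 3:
  phi_33 = [rho(3) - phi_21 rho(2) - phi_22 rho(1)] / [1 - phi_21 rho(1) - phi_22 rho(2)]
    numerator   = -0.2426 - (-0.338372)(0.0153) - (-0.089764)(-0.3105) = -0.26529478
    denominator = 1 - (-0.338372)(-0.3105) - (-0.089764)(0.0153) = 0.89630893
  phi_33 = -0.26529478 / 0.89630893 = -0.296.
Therefore phi_{33} = -0.2960.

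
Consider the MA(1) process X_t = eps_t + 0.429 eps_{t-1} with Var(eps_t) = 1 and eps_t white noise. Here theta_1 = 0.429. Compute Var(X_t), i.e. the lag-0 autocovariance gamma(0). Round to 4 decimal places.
\gamma(0) = 1.1840

For an MA(q) process X_t = eps_t + sum_i theta_i eps_{t-i} with
Var(eps_t) = sigma^2, the variance is
  gamma(0) = sigma^2 * (1 + sum_i theta_i^2).
  sum_i theta_i^2 = (0.429)^2 = 0.184041.
  gamma(0) = 1 * (1 + 0.184041) = 1 * 1.184041 = 1.184041, which rounds to 1.1840.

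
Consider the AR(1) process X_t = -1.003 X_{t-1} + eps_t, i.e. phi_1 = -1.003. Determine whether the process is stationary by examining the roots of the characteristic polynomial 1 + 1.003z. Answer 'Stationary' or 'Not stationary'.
\text{Not stationary}

The AR(p) characteristic polynomial is P(z) = 1 + 1.003z.
Stationarity requires all roots to lie outside the unit circle, i.e. |z| > 1 for every root.
This is linear in z: 1 + (1.003) z = 0  =>  z = -1/(1.003) = -0.997009,  |z| = 0.997009.
Moduli of all roots: 0.9970.
All moduli strictly greater than 1? No.
Verdict: Not stationary.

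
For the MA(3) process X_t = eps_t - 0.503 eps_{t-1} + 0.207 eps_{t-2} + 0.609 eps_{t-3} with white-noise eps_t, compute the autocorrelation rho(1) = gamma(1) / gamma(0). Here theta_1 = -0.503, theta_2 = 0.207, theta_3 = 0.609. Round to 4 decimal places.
\rho(1) = -0.2886

For an MA(q) process with theta_0 = 1, the autocovariance is
  gamma(k) = sigma^2 * sum_{i=0..q-k} theta_i * theta_{i+k},
and rho(k) = gamma(k) / gamma(0). Sigma^2 cancels.
  numerator   = (1)*(-0.503) + (-0.503)*(0.207) + (0.207)*(0.609) = -0.481058.
  denominator = (1)^2 + (-0.503)^2 + (0.207)^2 + (0.609)^2 = 1.666739.
  rho(1) = -0.481058 / 1.666739 = -0.2886.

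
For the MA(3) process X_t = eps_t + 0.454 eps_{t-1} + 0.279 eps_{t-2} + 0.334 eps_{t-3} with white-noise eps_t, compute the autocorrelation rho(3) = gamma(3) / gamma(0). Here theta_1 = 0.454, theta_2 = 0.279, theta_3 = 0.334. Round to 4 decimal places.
\rho(3) = 0.2393

For an MA(q) process with theta_0 = 1, the autocovariance is
  gamma(k) = sigma^2 * sum_{i=0..q-k} theta_i * theta_{i+k},
and rho(k) = gamma(k) / gamma(0). Sigma^2 cancels.
  numerator   = (1)*(0.334) = 0.334.
  denominator = (1)^2 + (0.454)^2 + (0.279)^2 + (0.334)^2 = 1.395513.
  rho(3) = 0.334 / 1.395513 = 0.2393.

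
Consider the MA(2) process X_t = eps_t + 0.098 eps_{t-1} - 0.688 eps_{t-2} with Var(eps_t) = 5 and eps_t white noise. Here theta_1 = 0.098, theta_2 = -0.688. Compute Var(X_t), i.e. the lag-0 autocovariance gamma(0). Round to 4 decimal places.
\gamma(0) = 7.4147

For an MA(q) process X_t = eps_t + sum_i theta_i eps_{t-i} with
Var(eps_t) = sigma^2, the variance is
  gamma(0) = sigma^2 * (1 + sum_i theta_i^2).
  sum_i theta_i^2 = (0.098)^2 + (-0.688)^2 = 0.009604 + 0.473344 = 0.482948.
  gamma(0) = 5 * (1 + 0.482948) = 5 * 1.482948 = 7.41474, which rounds to 7.4147.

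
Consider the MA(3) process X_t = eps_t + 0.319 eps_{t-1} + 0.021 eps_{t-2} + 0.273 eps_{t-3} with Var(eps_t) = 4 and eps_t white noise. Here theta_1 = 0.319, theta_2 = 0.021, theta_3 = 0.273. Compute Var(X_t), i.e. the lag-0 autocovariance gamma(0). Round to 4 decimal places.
\gamma(0) = 4.7069

For an MA(q) process X_t = eps_t + sum_i theta_i eps_{t-i} with
Var(eps_t) = sigma^2, the variance is
  gamma(0) = sigma^2 * (1 + sum_i theta_i^2).
  sum_i theta_i^2 = (0.319)^2 + (0.021)^2 + (0.273)^2 = 0.101761 + 0.000441 + 0.074529 = 0.176731.
  gamma(0) = 4 * (1 + 0.176731) = 4 * 1.176731 = 4.706924, which rounds to 4.7069.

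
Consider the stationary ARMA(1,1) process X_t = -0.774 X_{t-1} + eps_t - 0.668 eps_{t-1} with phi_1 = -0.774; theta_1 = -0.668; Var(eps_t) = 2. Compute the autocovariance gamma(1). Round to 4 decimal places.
\gamma(1) = -10.9126

Multiply the model equation by X_{t-k} and take expectations. With theta_0 = psi_0 = 1 and psi_j the MA(infinity) weights, this gives
  gamma(k) - sum_i phi_i gamma(k-i) = c_k,
  c_k = sigma^2 * sum_{j=k..q} theta_j psi_{j-k}   (c_k = 0 for k > q),
using gamma(-m) = gamma(m).
psi-weights needed (psi_j = theta_j + sum_i phi_i psi_{j-i}):
  psi_1 = theta_1 + phi_1 = -0.668 + (-0.774) = -1.442
Right-hand sides:
  c_0 = sigma^2 (1 + theta_1 psi_1) = 2 * (1 + (-0.668)(-1.442)) = 2 * 1.963256 = 3.926512
  c_1 = sigma^2 theta_1 = 2 * (-0.668) = -1.336
  c_2 = 0
Equations for k = 0 and k = 1 (AR order 1):
  gamma(0) = phi_1 gamma(1) + c_0
  gamma(1) = phi_1 gamma(0) + c_1
Substituting the second into the first: gamma(0) (1 - phi_1^2) = c_0 + phi_1 c_1, so
  gamma(0) = (c_0 + phi_1 c_1) / (1 - phi_1^2) = (3.926512 + (-0.774)(-1.336)) / (1 - (-0.774)^2) = 4.960576 / 0.400924 = 12.372859.
  gamma(1) = phi_1 gamma(0) + c_1 = (-0.774)(12.372859) + (-1.336) = -10.912593.
Therefore gamma(1) = -10.9126 (to 4 decimal places).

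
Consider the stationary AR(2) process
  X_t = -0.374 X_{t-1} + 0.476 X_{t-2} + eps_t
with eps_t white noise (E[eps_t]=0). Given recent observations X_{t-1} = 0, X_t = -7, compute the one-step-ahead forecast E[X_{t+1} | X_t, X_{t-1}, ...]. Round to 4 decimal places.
E[X_{t+1} \mid \mathcal F_t] = 2.6180

For an AR(p) model X_t = c + sum_i phi_i X_{t-i} + eps_t, the
one-step-ahead conditional mean is
  E[X_{t+1} | X_t, ...] = c + sum_i phi_i X_{t+1-i}.
Substitute known values:
  E[X_{t+1} | ...] = (-0.374) * (-7) + (0.476) * (0)
                   = 2.6180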